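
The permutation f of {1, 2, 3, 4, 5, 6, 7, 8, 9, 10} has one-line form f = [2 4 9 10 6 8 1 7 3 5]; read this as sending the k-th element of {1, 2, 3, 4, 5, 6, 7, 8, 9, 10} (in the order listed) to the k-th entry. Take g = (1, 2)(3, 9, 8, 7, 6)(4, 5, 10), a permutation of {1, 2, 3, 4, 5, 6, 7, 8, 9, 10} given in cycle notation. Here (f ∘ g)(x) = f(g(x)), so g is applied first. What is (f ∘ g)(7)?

g(7) = 6, then f(6) = 8; composing gives (f ∘ g)(7) = 8.

8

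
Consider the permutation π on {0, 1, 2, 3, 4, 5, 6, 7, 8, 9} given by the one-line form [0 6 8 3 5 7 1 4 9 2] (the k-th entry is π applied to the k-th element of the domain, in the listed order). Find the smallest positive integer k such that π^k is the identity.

6

Writing π as disjoint cycles, the cycle lengths are 3, 3, 2, 1, 1.
The order is lcm(3, 3, 2) = 6.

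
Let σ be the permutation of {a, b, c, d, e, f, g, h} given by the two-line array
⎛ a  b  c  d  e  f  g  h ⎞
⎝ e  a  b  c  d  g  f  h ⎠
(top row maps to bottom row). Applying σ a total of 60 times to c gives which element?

Tracing c → b → … returns to c after 5 steps, so c lies in a 5-cycle (a, e, d, c, b).
On a 5-cycle, σ^5 is the identity, so σ^60 = σ^0 there (60 ≡ 0 mod 5).
So σ^60(c) = c.

c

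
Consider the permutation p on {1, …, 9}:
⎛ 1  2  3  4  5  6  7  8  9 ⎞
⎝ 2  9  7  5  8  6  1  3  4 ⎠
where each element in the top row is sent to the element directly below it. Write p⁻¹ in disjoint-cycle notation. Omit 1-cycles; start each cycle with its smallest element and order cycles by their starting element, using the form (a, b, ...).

First write p in disjoint cycles: (1, 2, 9, 4, 5, 8, 3, 7).
Reversing each cycle (and rotating so the smallest element leads) gives p⁻¹ = (1, 7, 3, 8, 5, 4, 9, 2).

(1, 7, 3, 8, 5, 4, 9, 2)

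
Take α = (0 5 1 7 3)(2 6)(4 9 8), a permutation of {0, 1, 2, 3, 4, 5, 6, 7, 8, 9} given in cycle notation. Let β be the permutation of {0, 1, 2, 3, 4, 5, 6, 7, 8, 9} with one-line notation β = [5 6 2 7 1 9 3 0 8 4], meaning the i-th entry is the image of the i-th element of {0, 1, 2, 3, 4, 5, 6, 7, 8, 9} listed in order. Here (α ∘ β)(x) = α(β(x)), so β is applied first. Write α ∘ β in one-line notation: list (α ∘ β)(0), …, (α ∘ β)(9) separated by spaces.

(α ∘ β)(x) = α(β(x)). Computing each image: α(β(0)) = α(5) = 1, α(β(1)) = α(6) = 2, α(β(2)) = α(2) = 6, α(β(3)) = α(7) = 3, α(β(4)) = α(1) = 7, α(β(5)) = α(9) = 8, α(β(6)) = α(3) = 0, α(β(7)) = α(0) = 5, α(β(8)) = α(8) = 4, α(β(9)) = α(4) = 9.
Hence α ∘ β = [1 2 6 3 7 8 0 5 4 9].

1 2 6 3 7 8 0 5 4 9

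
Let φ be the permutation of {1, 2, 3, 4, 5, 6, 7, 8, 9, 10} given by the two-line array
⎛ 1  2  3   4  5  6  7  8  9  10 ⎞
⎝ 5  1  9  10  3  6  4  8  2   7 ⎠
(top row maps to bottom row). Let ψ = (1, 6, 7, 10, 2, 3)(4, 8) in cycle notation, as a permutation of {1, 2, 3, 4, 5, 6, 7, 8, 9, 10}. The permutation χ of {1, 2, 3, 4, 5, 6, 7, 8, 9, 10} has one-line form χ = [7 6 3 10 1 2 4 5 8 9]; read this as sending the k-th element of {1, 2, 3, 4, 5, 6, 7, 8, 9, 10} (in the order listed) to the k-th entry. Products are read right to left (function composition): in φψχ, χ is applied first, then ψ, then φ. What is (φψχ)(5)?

Apply the permutations in order: χ(5) = 1, then ψ(1) = 6, then φ(6) = 6. So (φψχ)(5) = 6.

6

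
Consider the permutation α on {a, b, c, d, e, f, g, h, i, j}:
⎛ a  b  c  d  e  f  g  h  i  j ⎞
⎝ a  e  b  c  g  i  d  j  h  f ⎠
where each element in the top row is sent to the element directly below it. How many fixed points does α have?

1

The fixed points (elements with α(x) = x) are {a}, so there is 1.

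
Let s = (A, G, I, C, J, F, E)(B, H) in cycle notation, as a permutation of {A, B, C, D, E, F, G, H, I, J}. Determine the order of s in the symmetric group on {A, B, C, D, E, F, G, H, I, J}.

The cycle type of s is (7, 2, 1).
The order is lcm(7, 2) = 14.

14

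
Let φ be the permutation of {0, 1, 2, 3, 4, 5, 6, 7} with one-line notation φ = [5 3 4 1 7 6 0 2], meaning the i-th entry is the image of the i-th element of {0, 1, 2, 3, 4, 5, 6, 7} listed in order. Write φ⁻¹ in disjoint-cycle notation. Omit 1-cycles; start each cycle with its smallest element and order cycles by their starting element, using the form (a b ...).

First write φ in disjoint cycles: (0 5 6)(1 3)(2 4 7).
Reversing each cycle (and rotating so the smallest element leads) gives φ⁻¹ = (0 6 5)(1 3)(2 7 4).

(0 6 5)(1 3)(2 7 4)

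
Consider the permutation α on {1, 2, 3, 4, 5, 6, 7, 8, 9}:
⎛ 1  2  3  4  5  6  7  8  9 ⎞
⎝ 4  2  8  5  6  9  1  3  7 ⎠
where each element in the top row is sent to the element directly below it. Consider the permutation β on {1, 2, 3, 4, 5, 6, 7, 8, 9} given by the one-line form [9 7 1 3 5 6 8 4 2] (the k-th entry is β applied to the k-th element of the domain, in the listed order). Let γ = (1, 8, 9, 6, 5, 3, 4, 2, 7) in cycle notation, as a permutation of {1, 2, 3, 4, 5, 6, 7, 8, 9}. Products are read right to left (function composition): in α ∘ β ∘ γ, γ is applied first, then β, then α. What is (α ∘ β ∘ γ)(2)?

Apply the permutations in order: γ(2) = 7, then β(7) = 8, then α(8) = 3. So (α ∘ β ∘ γ)(2) = 3.

3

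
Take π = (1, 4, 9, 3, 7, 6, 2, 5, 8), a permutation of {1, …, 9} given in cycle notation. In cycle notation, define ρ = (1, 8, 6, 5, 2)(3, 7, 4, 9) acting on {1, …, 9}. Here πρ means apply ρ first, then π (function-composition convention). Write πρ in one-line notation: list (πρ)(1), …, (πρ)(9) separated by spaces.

(πρ)(x) = π(ρ(x)). Computing each image: π(ρ(1)) = π(8) = 1, π(ρ(2)) = π(1) = 4, π(ρ(3)) = π(7) = 6, π(ρ(4)) = π(9) = 3, π(ρ(5)) = π(2) = 5, π(ρ(6)) = π(5) = 8, π(ρ(7)) = π(4) = 9, π(ρ(8)) = π(6) = 2, π(ρ(9)) = π(3) = 7.
Hence πρ = [1 4 6 3 5 8 9 2 7].

1 4 6 3 5 8 9 2 7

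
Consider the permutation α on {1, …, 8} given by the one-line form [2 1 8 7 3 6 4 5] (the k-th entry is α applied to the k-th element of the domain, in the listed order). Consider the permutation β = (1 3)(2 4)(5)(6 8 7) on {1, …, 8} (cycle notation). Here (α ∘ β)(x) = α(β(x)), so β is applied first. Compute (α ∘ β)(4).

First apply β: β(4) = 2, then α(2) = 1. Thus (α ∘ β)(4) = 1.

1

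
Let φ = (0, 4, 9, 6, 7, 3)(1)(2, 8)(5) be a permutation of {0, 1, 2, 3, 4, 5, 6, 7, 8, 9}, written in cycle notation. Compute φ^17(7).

6

7 lies in the 6-cycle (0, 4, 9, 6, 7, 3).
On a 6-cycle, φ^6 is the identity, so φ^17 = φ^5 there (17 ≡ 5 mod 6).
Stepping 5 places around the cycle: 7 → 3 → 0 → 4 → 9 → 6.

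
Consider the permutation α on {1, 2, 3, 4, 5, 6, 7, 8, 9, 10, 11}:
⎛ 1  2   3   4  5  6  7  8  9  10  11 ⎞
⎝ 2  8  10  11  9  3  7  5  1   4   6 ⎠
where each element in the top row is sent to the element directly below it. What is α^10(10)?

Tracing 10 → 4 → … returns to 10 after 5 steps, so 10 lies in a 5-cycle (3, 10, 4, 11, 6).
Since the cycle has length 5, α^10 acts on it the same as α^0 (10 mod 5 = 0).
So α^10(10) = 10.

10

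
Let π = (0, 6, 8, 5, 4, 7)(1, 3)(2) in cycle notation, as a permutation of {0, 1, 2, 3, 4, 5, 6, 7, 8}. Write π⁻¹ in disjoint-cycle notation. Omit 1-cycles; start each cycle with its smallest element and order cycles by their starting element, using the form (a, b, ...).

If π sends a → b within a cycle, π⁻¹ sends b → a; equivalently, reverse each cycle.
After reversing and putting each cycle's least element first, π⁻¹ = (0, 7, 4, 5, 8, 6)(1, 3).

(0, 7, 4, 5, 8, 6)(1, 3)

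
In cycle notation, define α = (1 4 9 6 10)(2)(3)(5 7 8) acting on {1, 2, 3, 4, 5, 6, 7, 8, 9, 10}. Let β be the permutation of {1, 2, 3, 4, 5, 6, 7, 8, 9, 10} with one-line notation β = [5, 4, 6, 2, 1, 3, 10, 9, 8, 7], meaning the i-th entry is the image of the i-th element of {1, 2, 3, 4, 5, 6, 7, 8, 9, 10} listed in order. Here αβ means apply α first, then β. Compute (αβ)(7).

9

First apply α: α(7) = 8, then β(8) = 9. Thus (αβ)(7) = 9.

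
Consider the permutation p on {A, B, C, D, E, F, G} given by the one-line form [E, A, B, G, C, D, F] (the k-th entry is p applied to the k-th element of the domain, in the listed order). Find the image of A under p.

A is element number 1 of the domain, and entry number 1 of the one-line form is E, so p(A) = E.

E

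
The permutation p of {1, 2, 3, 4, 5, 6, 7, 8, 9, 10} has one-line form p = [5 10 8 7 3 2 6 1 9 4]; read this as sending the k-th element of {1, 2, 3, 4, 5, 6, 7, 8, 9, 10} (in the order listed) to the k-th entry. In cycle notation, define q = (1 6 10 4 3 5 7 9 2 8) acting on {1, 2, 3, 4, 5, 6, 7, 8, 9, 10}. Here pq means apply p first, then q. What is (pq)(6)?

8

p(6) = 2, then q(2) = 8; composing gives (pq)(6) = 8.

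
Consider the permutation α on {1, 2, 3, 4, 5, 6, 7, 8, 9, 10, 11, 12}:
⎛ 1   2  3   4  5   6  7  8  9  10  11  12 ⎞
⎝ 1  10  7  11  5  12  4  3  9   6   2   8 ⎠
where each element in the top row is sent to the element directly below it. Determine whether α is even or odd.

In disjoint-cycle form the cycle lengths are 9, 1, 1, 1.
A cycle is odd iff its length is even; α has 0 even-length cycles, so sgn(α) = (−1)^0 and α is even.

even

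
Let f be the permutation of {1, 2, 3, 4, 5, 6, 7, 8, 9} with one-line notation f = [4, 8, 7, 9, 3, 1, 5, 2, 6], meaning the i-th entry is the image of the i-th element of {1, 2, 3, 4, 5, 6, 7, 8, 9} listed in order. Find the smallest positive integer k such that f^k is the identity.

Writing f as disjoint cycles, the cycle lengths are 4, 3, 2.
Since disjoint cycles commute, ord(f) = lcm(4, 3, 2) = 12.

12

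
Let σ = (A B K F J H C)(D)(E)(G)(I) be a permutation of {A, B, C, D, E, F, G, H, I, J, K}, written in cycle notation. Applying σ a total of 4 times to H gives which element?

H lies in the 7-cycle (A B K F J H C).
Advancing 4 steps from H: H → C → A → B → K.

K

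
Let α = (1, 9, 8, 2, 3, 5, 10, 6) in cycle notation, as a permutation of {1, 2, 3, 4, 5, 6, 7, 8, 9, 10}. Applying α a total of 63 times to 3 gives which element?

3 lies in the 8-cycle (1, 9, 8, 2, 3, 5, 10, 6).
Powers repeat with period 8 on this cycle, and 63 mod 8 = 7, so α^63(3) = α^7(3).
Advancing 7 steps from 3: 3 → 5 → 10 → 6 → 1 → 9 → 8 → 2.

2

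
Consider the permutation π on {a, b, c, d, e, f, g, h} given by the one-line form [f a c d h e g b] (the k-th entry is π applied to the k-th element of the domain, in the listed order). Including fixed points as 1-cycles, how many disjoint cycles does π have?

The cycle decomposition is (a f e h b)(c)(d)(g), which has 4 cycles (counting 1-cycles).

4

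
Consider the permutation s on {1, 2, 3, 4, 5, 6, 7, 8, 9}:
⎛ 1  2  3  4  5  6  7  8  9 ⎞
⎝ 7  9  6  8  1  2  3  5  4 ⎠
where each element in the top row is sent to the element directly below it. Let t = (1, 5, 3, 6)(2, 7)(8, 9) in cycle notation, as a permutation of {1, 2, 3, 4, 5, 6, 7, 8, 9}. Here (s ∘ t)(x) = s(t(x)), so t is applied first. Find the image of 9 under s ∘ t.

First apply t: t(9) = 8, then s(8) = 5. Thus (s ∘ t)(9) = 5.

5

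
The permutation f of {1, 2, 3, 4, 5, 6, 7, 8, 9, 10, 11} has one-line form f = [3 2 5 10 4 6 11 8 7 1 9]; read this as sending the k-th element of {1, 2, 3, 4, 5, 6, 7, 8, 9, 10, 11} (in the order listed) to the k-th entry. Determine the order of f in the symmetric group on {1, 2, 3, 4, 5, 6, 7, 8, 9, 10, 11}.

Writing f as disjoint cycles, the cycle lengths are 5, 3, 1, 1, 1.
Since disjoint cycles commute, ord(f) = lcm(5, 3) = 15.

15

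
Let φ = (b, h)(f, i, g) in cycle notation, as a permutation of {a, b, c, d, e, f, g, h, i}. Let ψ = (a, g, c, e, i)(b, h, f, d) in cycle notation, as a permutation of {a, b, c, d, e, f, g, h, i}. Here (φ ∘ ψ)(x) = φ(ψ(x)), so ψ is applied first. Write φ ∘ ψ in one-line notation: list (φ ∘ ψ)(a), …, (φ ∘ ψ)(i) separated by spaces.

f b e h g d c i a

(φ ∘ ψ)(x) = φ(ψ(x)). Computing each image: φ(ψ(a)) = φ(g) = f, φ(ψ(b)) = φ(h) = b, φ(ψ(c)) = φ(e) = e, φ(ψ(d)) = φ(b) = h, φ(ψ(e)) = φ(i) = g, φ(ψ(f)) = φ(d) = d, φ(ψ(g)) = φ(c) = c, φ(ψ(h)) = φ(f) = i, φ(ψ(i)) = φ(a) = a.
Hence φ ∘ ψ = [f b e h g d c i a].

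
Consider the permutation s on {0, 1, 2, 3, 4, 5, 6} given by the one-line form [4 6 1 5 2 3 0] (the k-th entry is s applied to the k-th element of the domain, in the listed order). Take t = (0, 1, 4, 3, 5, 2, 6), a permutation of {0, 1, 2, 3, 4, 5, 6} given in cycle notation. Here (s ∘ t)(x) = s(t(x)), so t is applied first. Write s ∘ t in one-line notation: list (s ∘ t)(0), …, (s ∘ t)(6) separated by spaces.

(s ∘ t)(x) = s(t(x)). Computing each image: s(t(0)) = s(1) = 6, s(t(1)) = s(4) = 2, s(t(2)) = s(6) = 0, s(t(3)) = s(5) = 3, s(t(4)) = s(3) = 5, s(t(5)) = s(2) = 1, s(t(6)) = s(0) = 4.
Hence s ∘ t = [6 2 0 3 5 1 4].

6 2 0 3 5 1 4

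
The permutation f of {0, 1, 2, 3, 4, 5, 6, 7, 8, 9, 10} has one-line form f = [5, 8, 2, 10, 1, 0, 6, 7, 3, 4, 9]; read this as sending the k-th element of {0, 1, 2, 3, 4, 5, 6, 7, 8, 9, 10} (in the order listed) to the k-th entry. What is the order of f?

6

Writing f as disjoint cycles, the cycle lengths are 6, 2, 1, 1, 1.
Since disjoint cycles commute, ord(f) = lcm(6, 2) = 6.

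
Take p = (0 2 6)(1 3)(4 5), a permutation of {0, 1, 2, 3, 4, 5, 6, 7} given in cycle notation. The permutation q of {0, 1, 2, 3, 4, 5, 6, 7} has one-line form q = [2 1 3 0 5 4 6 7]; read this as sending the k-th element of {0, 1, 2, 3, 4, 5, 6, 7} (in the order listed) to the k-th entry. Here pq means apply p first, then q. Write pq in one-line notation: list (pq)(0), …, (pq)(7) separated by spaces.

Chase each element through p then q: 0 → 2 → 3; 1 → 3 → 0; 2 → 6 → 6; 3 → 1 → 1; 4 → 5 → 4; 5 → 4 → 5; 6 → 0 → 2; 7 → 7 → 7.
So pq in one-line form is 3 0 6 1 4 5 2 7.

3 0 6 1 4 5 2 7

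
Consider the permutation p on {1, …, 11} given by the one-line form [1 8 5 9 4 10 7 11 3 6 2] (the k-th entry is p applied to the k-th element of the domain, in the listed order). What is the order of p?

Decomposing into disjoint cycles gives cycle lengths 4, 3, 2, 1, 1.
Since disjoint cycles commute, ord(p) = lcm(4, 3, 2) = 12.

12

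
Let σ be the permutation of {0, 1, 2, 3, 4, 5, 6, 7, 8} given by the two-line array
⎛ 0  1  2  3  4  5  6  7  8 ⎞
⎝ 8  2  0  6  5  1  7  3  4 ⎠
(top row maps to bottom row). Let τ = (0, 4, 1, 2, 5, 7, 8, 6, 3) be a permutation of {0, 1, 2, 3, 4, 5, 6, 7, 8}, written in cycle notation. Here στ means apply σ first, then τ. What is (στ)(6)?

σ(6) = 7, then τ(7) = 8; composing gives (στ)(6) = 8.

8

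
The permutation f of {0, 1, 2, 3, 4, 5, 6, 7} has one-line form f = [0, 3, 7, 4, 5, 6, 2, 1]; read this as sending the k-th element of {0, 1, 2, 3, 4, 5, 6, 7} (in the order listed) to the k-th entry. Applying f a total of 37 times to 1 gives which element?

Tracing 1 → 3 → … returns to 1 after 7 steps, so 1 lies in a 7-cycle (1, 3, 4, 5, 6, 2, 7).
On a 7-cycle, f^7 is the identity, so f^37 = f^2 there (37 ≡ 2 mod 7).
Advancing 2 steps from 1: 1 → 3 → 4.

4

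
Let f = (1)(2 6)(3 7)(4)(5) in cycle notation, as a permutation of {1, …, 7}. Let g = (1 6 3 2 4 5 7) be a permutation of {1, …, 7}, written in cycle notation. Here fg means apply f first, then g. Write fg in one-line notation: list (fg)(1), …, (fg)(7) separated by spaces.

For each element, apply f then g: 1 → 1 → 6; 2 → 6 → 3; 3 → 7 → 1; 4 → 4 → 5; 5 → 5 → 7; 6 → 2 → 4; 7 → 3 → 2.
Collecting the images, fg = [6 3 1 5 7 4 2].

6 3 1 5 7 4 2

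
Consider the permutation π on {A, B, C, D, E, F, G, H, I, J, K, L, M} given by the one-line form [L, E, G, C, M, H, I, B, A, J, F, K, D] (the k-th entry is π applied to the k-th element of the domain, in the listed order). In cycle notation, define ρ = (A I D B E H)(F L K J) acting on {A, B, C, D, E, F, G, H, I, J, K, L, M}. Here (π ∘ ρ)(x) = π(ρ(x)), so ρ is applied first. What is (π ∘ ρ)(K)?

(π ∘ ρ)(K) = π(ρ(K)). ρ(K) = J, then π(J) = J. So (π ∘ ρ)(K) = J.

J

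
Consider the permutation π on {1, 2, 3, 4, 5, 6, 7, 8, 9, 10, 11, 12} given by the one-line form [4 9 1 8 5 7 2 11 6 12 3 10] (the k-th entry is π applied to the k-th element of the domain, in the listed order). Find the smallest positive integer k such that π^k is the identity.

Writing π as disjoint cycles, the cycle lengths are 5, 4, 2, 1.
The order of π is the least common multiple of its cycle lengths: lcm(5, 4, 2) = 20.

20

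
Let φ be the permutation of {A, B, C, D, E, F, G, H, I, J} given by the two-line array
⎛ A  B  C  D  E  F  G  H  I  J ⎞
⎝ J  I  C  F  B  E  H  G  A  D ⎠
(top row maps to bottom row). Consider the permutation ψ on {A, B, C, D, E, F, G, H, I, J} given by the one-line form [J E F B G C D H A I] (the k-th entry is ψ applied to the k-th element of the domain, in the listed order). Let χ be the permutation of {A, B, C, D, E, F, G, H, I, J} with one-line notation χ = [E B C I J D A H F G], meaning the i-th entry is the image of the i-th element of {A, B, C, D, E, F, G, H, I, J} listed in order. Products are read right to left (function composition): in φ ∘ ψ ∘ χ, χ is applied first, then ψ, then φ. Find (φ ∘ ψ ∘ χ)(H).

G

(φ ∘ ψ ∘ χ)(H) = φ(ψ(χ(H))). χ(H) = H, then ψ(H) = H, then φ(H) = G, so the result is G.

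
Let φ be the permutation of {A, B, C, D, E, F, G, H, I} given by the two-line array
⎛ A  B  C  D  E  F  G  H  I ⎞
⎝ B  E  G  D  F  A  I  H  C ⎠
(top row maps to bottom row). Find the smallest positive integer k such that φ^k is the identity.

12

The disjoint-cycle form of φ has cycle lengths 4, 3, 1, 1.
The order of φ is the least common multiple of its cycle lengths: lcm(4, 3) = 12.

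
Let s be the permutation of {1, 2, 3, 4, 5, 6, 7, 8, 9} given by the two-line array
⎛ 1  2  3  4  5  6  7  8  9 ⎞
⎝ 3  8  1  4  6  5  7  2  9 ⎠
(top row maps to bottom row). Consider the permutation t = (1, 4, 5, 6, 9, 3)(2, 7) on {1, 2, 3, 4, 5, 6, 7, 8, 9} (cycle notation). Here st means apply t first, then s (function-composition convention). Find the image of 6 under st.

(st)(6) = s(t(6)). t(6) = 9, then s(9) = 9. So (st)(6) = 9.

9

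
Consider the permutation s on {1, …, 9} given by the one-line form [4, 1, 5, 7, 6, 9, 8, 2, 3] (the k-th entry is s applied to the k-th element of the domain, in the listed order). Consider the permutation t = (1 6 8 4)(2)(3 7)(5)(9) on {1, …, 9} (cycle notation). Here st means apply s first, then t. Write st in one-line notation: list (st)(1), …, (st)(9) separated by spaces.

1 6 5 3 8 9 4 2 7

(st)(x) = t(s(x)). Computing each image: t(s(1)) = t(4) = 1, t(s(2)) = t(1) = 6, t(s(3)) = t(5) = 5, t(s(4)) = t(7) = 3, t(s(5)) = t(6) = 8, t(s(6)) = t(9) = 9, t(s(7)) = t(8) = 4, t(s(8)) = t(2) = 2, t(s(9)) = t(3) = 7.
Hence st = [1 6 5 3 8 9 4 2 7].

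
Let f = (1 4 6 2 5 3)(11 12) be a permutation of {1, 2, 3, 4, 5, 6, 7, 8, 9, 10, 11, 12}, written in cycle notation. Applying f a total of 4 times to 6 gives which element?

6 lies in the 6-cycle (1 4 6 2 5 3).
Advancing 4 steps from 6: 6 → 2 → 5 → 3 → 1.

1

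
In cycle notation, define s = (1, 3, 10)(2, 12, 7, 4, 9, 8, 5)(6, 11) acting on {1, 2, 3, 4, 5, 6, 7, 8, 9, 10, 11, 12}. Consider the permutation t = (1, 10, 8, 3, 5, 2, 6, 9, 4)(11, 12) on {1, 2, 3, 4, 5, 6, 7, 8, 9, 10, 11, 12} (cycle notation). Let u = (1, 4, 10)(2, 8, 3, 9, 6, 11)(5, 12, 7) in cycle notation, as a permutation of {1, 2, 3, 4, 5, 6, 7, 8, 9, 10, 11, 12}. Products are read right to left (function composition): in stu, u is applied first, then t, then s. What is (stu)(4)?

5

Chase 4: u(4) = 10; t(10) = 8; s(8) = 5. Hence (stu)(4) = 5.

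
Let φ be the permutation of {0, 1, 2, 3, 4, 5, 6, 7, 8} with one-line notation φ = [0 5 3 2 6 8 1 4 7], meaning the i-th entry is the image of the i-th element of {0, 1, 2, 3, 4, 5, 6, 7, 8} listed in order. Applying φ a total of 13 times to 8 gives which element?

7

Tracing 8 → 7 → … returns to 8 after 6 steps, so 8 lies in a 6-cycle (1 5 8 7 4 6).
Powers repeat with period 6 on this cycle, and 13 mod 6 = 1, so φ^13(8) = φ^1(8).
Advancing 1 step from 8: 8 → 7.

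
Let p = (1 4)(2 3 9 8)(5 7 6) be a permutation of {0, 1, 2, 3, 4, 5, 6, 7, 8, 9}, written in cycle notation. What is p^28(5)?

7

5 lies in the 3-cycle (5 7 6).
Since the cycle has length 3, p^28 acts on it the same as p^1 (28 mod 3 = 1).
Advancing 1 step from 5: 5 → 7.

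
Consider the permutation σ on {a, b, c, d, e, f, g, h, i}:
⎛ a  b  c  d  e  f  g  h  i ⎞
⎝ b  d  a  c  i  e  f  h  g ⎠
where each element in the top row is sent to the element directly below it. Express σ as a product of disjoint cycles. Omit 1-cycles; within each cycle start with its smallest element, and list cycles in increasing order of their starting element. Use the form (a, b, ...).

(a, b, d, c)(e, i, g, f)

Start at a and follow images: a → b → d → c → a, giving the cycle (a, b, d, c).
Repeating from the next unused element and collecting all non-trivial cycles gives (a, b, d, c)(e, i, g, f).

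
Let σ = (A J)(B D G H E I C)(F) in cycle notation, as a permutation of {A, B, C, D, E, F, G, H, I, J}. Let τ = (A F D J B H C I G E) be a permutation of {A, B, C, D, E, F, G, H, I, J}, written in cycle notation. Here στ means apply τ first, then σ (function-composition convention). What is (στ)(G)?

I

(στ)(G) = σ(τ(G)). τ(G) = E, then σ(E) = I. So (στ)(G) = I.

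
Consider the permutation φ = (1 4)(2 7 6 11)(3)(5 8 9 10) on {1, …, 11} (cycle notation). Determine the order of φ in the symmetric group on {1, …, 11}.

4

The disjoint cycles have lengths 4, 4, 2, 1.
The order is lcm(4, 4, 2) = 4.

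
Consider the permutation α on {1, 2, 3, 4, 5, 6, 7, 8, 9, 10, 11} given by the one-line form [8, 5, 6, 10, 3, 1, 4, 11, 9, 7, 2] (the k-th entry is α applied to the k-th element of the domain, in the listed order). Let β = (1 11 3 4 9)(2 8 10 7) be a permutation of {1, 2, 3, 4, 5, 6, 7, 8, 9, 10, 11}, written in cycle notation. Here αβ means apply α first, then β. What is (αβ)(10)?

(αβ)(10) = β(α(10)). α(10) = 7, then β(7) = 2. So (αβ)(10) = 2.

2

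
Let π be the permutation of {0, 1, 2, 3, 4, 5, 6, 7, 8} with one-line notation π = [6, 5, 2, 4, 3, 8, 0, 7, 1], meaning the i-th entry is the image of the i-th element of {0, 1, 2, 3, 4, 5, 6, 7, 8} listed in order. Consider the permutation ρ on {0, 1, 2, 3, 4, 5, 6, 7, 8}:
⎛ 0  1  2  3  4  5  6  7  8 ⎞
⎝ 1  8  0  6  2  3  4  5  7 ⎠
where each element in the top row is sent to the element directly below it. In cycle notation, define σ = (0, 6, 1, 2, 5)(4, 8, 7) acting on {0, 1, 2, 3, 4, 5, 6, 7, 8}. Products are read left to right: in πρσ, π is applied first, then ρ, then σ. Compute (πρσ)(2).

Apply the permutations in order: π(2) = 2, then ρ(2) = 0, then σ(0) = 6. So (πρσ)(2) = 6.

6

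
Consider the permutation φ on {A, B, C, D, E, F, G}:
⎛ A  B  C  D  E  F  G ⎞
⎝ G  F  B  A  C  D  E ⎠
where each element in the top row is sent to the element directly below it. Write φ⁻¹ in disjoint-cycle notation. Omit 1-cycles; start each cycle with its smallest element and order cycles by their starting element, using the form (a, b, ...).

(A, D, F, B, C, E, G)

The cycle decomposition of φ is (A, G, E, C, B, F, D).
Reversing each cycle (and rotating so the smallest element leads) gives φ⁻¹ = (A, D, F, B, C, E, G).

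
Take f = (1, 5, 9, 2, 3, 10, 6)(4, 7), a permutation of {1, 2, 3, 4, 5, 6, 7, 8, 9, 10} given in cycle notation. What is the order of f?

The cycle type of f is (7, 2, 1).
The order is lcm(7, 2) = 14.

14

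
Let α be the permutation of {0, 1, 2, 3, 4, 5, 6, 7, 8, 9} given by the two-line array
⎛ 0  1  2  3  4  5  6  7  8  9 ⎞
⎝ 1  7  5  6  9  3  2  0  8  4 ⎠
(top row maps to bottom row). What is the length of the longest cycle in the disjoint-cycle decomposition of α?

4

Decomposing into disjoint cycles gives (0 1 7)(2 5 3 6)(4 9); the longest has length 4.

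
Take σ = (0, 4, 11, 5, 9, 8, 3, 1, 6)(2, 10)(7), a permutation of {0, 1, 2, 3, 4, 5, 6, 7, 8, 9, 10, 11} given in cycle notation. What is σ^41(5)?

5 lies in the 9-cycle (0, 4, 11, 5, 9, 8, 3, 1, 6).
Since the cycle has length 9, σ^41 acts on it the same as σ^5 (41 mod 9 = 5).
Stepping 5 places around the cycle: 5 → 9 → 8 → 3 → 1 → 6.

6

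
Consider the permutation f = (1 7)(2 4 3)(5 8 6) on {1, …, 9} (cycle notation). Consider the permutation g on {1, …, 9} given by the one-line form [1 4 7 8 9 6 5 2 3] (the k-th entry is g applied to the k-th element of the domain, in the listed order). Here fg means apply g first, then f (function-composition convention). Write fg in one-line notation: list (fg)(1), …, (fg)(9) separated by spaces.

(fg)(x) = f(g(x)). Computing each image: f(g(1)) = f(1) = 7, f(g(2)) = f(4) = 3, f(g(3)) = f(7) = 1, f(g(4)) = f(8) = 6, f(g(5)) = f(9) = 9, f(g(6)) = f(6) = 5, f(g(7)) = f(5) = 8, f(g(8)) = f(2) = 4, f(g(9)) = f(3) = 2.
Hence fg = [7 3 1 6 9 5 8 4 2].

7 3 1 6 9 5 8 4 2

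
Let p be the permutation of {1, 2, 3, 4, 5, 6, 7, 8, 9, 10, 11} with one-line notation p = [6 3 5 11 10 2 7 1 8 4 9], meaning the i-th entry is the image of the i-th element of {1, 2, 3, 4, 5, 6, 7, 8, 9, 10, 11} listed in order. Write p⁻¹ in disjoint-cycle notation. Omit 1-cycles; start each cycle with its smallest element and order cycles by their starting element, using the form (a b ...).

The cycle decomposition of p is (1 6 2 3 5 10 4 11 9 8).
Reversing each cycle (and rotating so the smallest element leads) gives p⁻¹ = (1 8 9 11 4 10 5 3 2 6).

(1 8 9 11 4 10 5 3 2 6)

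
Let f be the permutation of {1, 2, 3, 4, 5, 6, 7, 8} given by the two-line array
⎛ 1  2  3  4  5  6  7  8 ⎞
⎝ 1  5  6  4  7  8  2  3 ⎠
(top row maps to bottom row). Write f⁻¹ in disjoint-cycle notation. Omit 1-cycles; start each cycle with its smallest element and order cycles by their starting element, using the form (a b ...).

First write f in disjoint cycles: (2 5 7)(3 6 8).
The inverse reverses every cycle; in canonical form, f⁻¹ = (2 7 5)(3 8 6).

(2 7 5)(3 8 6)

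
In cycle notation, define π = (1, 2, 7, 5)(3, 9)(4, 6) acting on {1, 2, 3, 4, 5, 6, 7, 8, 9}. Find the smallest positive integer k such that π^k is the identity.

The disjoint cycles have lengths 4, 2, 2, 1.
Since disjoint cycles commute, ord(π) = lcm(4, 2, 2) = 4.

4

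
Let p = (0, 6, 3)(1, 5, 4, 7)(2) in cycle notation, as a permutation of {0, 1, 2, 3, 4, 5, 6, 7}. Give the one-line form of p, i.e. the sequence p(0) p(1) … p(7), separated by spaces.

Image by image: 0↦6, 1↦5, 2↦2, 3↦0, 4↦7, 5↦4, 6↦3, 7↦1.
So the one-line form is 6 5 2 0 7 4 3 1.

6 5 2 0 7 4 3 1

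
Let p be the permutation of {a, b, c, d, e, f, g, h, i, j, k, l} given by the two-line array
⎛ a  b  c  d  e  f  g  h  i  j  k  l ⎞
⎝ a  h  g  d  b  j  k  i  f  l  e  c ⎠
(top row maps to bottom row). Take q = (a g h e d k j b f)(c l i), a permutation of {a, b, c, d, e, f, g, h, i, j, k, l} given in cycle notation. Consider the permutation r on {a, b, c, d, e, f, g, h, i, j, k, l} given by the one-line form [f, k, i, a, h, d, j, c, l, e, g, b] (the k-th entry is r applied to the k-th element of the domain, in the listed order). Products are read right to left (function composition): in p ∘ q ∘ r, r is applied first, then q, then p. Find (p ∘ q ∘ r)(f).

Apply the permutations in order: r(f) = d, then q(d) = k, then p(k) = e. So (p ∘ q ∘ r)(f) = e.

e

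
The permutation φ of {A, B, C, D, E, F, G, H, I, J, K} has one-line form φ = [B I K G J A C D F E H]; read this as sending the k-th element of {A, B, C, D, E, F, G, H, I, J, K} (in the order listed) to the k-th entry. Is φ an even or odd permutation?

even

In disjoint-cycle form the cycle lengths are 5, 4, 2.
A cycle of length ℓ contributes ℓ−1 transpositions, so φ is a product of 4 + 3 + 1 = 8 transpositions — even.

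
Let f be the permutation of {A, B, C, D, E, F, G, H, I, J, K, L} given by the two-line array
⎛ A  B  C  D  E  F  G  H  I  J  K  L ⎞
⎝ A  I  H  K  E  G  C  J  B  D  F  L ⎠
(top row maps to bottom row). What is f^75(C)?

F

Tracing C → H → … returns to C after 7 steps, so C lies in a 7-cycle (C H J D K F G).
On a 7-cycle, f^7 is the identity, so f^75 = f^5 there (75 ≡ 5 mod 7).
Stepping 5 places around the cycle: C → H → J → D → K → F.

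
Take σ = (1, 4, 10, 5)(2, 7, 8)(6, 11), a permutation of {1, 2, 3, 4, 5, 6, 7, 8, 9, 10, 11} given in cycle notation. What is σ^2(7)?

7 lies in the 3-cycle (2, 7, 8).
Stepping 2 places around the cycle: 7 → 8 → 2.

2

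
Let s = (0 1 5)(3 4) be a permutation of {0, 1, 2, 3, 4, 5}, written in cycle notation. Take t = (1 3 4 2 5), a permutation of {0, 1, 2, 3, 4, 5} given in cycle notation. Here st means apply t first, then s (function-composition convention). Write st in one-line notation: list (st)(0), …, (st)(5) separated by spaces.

1 4 0 3 2 5

For each element, apply t then s: 0 → 0 → 1; 1 → 3 → 4; 2 → 5 → 0; 3 → 4 → 3; 4 → 2 → 2; 5 → 1 → 5.
So st in one-line form is 1 4 0 3 2 5.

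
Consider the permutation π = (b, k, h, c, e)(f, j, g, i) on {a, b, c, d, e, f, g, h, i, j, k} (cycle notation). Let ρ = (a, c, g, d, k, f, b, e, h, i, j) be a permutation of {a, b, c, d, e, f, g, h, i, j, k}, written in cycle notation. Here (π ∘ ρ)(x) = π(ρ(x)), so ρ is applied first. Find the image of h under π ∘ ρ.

f

ρ(h) = i, then π(i) = f; composing gives (π ∘ ρ)(h) = f.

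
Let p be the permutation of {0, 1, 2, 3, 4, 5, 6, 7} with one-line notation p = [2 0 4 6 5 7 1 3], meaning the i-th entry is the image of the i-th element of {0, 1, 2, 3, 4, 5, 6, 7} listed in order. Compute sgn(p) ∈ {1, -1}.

In disjoint-cycle form the cycle lengths are 8.
A cycle is odd iff its length is even; p has 1 even-length cycle, so sgn(p) = (−1)^1 and p is odd.

-1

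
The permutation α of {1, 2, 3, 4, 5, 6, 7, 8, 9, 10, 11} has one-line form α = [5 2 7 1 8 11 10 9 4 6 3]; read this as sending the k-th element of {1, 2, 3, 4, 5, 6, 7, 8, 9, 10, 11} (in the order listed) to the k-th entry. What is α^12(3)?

Tracing 3 → 7 → … returns to 3 after 5 steps, so 3 lies in a 5-cycle (3, 7, 10, 6, 11).
Since the cycle has length 5, α^12 acts on it the same as α^2 (12 mod 5 = 2).
Stepping 2 places around the cycle: 3 → 7 → 10.

10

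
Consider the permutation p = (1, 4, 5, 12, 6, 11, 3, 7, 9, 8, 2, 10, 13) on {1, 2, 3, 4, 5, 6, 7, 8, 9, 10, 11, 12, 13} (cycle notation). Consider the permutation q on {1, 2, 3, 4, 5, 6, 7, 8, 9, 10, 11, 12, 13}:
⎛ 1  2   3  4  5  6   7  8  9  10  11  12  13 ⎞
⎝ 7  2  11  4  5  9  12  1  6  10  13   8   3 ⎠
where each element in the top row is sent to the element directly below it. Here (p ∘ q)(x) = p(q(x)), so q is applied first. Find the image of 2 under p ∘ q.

10

q(2) = 2, then p(2) = 10; composing gives (p ∘ q)(2) = 10.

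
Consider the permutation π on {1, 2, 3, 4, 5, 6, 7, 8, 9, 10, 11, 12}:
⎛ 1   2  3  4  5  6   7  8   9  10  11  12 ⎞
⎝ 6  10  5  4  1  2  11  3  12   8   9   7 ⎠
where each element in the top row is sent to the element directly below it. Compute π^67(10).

Tracing 10 → 8 → … returns to 10 after 7 steps, so 10 lies in a 7-cycle (1, 6, 2, 10, 8, 3, 5).
Powers repeat with period 7 on this cycle, and 67 mod 7 = 4, so π^67(10) = π^4(10).
Stepping 4 places around the cycle: 10 → 8 → 3 → 5 → 1.

1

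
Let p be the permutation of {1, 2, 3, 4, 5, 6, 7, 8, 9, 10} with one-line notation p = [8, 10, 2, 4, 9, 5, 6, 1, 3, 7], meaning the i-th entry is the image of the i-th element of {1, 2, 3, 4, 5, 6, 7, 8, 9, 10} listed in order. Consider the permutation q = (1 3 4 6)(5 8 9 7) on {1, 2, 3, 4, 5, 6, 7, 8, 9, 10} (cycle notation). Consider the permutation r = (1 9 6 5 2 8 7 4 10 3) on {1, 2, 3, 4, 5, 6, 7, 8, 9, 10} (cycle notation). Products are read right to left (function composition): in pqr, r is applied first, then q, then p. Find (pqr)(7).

Apply the permutations in order: r(7) = 4, then q(4) = 6, then p(6) = 5. So (pqr)(7) = 5.

5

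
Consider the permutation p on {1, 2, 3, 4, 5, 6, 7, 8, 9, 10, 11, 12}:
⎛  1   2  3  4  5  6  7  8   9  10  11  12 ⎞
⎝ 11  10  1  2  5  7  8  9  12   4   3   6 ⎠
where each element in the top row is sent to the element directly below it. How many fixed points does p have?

The fixed points (elements with p(x) = x) are {5}, so there is 1.

1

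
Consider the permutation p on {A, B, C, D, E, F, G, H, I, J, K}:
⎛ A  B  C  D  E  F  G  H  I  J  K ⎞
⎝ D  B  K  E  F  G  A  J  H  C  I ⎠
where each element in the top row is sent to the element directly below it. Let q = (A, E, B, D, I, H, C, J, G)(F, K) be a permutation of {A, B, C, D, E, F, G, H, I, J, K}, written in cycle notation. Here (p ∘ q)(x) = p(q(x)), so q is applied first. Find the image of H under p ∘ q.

First apply q: q(H) = C, then p(C) = K. Thus (p ∘ q)(H) = K.

K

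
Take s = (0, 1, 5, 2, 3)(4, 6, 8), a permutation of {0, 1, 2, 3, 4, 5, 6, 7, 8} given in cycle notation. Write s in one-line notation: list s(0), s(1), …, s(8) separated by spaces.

1 5 3 0 6 2 8 7 4

Each element maps to the next entry in its cycle (wrapping to the front): 0↦1, 1↦5, 2↦3, 3↦0, 4↦6, 5↦2, 6↦8, 7↦7, 8↦4.
Listing these in domain order gives 1 5 3 0 6 2 8 7 4.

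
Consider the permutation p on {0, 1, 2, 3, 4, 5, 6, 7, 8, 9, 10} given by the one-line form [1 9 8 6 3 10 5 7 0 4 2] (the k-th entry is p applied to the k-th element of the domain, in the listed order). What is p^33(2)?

Tracing 2 → 8 → … returns to 2 after 10 steps, so 2 lies in a 10-cycle (0, 1, 9, 4, 3, 6, 5, 10, 2, 8).
On a 10-cycle, p^10 is the identity, so p^33 = p^3 there (33 ≡ 3 mod 10).
Stepping 3 places around the cycle: 2 → 8 → 0 → 1.

1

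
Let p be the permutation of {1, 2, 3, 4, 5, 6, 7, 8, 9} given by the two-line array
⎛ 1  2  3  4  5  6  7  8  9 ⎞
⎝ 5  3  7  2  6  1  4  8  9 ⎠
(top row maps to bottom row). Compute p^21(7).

Tracing 7 → 4 → … returns to 7 after 4 steps, so 7 lies in a 4-cycle (2, 3, 7, 4).
Since the cycle has length 4, p^21 acts on it the same as p^1 (21 mod 4 = 1).
Advancing 1 step from 7: 7 → 4.

4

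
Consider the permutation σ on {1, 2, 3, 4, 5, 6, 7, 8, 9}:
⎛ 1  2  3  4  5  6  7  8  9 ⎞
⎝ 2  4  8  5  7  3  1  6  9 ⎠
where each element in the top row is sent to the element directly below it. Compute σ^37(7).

2

Tracing 7 → 1 → … returns to 7 after 5 steps, so 7 lies in a 5-cycle (1, 2, 4, 5, 7).
Since the cycle has length 5, σ^37 acts on it the same as σ^2 (37 mod 5 = 2).
Stepping 2 places around the cycle: 7 → 1 → 2.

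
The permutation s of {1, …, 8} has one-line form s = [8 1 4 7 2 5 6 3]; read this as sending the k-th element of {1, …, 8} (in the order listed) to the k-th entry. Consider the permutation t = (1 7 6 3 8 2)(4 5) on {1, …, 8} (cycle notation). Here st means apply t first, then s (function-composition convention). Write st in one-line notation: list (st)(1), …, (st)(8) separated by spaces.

6 8 3 2 7 4 5 1

(st)(x) = s(t(x)). Computing each image: s(t(1)) = s(7) = 6, s(t(2)) = s(1) = 8, s(t(3)) = s(8) = 3, s(t(4)) = s(5) = 2, s(t(5)) = s(4) = 7, s(t(6)) = s(3) = 4, s(t(7)) = s(6) = 5, s(t(8)) = s(2) = 1.
Hence st = [6 8 3 2 7 4 5 1].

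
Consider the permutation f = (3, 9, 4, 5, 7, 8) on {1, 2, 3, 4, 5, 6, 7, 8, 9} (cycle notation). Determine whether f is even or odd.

The cycle lengths are 6, 1, 1, 1.
A cycle of length ℓ contributes ℓ−1 transpositions, so f is a product of 5 transpositions — odd.

odd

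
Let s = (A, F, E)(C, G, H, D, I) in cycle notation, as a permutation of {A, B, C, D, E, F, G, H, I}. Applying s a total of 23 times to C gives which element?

D

C lies in the 5-cycle (C, G, H, D, I).
Powers repeat with period 5 on this cycle, and 23 mod 5 = 3, so s^23(C) = s^3(C).
Advancing 3 steps from C: C → G → H → D.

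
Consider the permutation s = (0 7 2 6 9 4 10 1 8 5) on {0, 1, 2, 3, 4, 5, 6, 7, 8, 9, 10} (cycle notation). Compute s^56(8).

8 lies in the 10-cycle (0 7 2 6 9 4 10 1 8 5).
Powers repeat with period 10 on this cycle, and 56 mod 10 = 6, so s^56(8) = s^6(8).
Advancing 6 steps from 8: 8 → 5 → 0 → 7 → 2 → 6 → 9.

9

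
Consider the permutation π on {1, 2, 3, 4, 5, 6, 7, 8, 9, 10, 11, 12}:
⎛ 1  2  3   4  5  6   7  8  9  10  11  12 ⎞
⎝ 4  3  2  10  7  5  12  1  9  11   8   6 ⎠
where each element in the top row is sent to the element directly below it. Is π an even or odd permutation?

In disjoint-cycle form the cycle lengths are 5, 4, 2, 1.
A cycle is odd iff its length is even; π has 2 even-length cycles, so sgn(π) = (−1)^2 and π is even.

even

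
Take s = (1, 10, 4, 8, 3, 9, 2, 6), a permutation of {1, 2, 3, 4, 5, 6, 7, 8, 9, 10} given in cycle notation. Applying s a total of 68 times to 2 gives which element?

2 lies in the 8-cycle (1, 10, 4, 8, 3, 9, 2, 6).
Since the cycle has length 8, s^68 acts on it the same as s^4 (68 mod 8 = 4).
Stepping 4 places around the cycle: 2 → 6 → 1 → 10 → 4.

4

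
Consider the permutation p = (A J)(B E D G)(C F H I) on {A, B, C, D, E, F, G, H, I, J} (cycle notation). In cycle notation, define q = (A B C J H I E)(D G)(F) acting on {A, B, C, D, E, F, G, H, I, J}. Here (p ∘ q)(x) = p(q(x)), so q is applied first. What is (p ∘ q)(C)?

A

q(C) = J, then p(J) = A; composing gives (p ∘ q)(C) = A.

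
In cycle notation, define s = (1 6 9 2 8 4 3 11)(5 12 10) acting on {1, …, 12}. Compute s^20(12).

12 lies in the 3-cycle (5 12 10).
Powers repeat with period 3 on this cycle, and 20 mod 3 = 2, so s^20(12) = s^2(12).
Advancing 2 steps from 12: 12 → 10 → 5.

5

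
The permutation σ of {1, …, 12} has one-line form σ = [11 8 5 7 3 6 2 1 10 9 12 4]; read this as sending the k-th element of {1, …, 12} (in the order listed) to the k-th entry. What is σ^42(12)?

Tracing 12 → 4 → … returns to 12 after 7 steps, so 12 lies in a 7-cycle (1 11 12 4 7 2 8).
Since the cycle has length 7, σ^42 acts on it the same as σ^0 (42 mod 7 = 0).
So σ^42(12) = 12.

12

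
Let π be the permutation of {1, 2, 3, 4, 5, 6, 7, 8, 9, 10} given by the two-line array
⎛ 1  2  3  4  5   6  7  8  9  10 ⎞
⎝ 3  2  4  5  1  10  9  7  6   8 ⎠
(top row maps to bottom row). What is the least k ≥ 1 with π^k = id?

The disjoint-cycle form of π has cycle lengths 5, 4, 1.
Since disjoint cycles commute, ord(π) = lcm(5, 4) = 20.

20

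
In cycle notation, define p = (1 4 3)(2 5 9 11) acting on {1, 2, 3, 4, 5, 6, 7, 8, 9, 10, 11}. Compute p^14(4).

4 lies in the 3-cycle (1 4 3).
On a 3-cycle, p^3 is the identity, so p^14 = p^2 there (14 ≡ 2 mod 3).
Stepping 2 places around the cycle: 4 → 3 → 1.

1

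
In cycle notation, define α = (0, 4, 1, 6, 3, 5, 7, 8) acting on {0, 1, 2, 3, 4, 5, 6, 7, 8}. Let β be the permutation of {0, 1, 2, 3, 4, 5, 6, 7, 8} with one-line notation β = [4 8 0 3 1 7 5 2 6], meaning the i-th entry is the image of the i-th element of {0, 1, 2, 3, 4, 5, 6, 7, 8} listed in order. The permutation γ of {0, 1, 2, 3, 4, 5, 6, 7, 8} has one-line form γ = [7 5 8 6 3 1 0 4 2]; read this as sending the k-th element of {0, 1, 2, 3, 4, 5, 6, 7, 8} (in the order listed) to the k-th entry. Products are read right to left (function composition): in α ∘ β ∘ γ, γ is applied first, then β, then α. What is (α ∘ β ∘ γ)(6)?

1

(α ∘ β ∘ γ)(6) = α(β(γ(6))). γ(6) = 0, then β(0) = 4, then α(4) = 1, so the result is 1.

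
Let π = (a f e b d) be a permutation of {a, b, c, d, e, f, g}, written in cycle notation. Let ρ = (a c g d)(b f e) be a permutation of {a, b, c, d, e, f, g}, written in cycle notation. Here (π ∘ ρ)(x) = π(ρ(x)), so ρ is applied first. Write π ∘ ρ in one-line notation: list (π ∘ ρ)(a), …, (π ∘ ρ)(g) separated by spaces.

c e g f d b a

For each element, apply ρ then π: a → c → c; b → f → e; c → g → g; d → a → f; e → b → d; f → e → b; g → d → a.
So π ∘ ρ in one-line form is c e g f d b a.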